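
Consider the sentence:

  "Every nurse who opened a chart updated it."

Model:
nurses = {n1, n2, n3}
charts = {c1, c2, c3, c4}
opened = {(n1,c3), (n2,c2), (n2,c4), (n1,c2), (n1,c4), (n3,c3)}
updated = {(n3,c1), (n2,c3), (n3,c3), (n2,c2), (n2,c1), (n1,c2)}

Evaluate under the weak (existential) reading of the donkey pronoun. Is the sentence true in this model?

"it" takes "a chart" as antecedent — a donkey pronoun bound across the clause boundary.
Weak reading: every nurse n with some opened-chart has at least one opened-chart c such that updated(n,c).
Per nurse: n1:✓  n2:✓  n3:✓
Every nurse in the restrictor has a witness.

True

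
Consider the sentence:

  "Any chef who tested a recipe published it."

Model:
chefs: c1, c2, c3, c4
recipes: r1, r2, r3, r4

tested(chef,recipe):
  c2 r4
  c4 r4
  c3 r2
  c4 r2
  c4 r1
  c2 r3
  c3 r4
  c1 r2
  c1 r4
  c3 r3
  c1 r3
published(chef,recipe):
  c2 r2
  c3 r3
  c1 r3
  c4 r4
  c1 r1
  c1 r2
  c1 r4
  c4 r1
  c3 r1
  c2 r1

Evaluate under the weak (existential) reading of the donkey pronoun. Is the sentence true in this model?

False

"it" takes "a recipe" as antecedent — a donkey pronoun bound across the clause boundary.
Weak reading: every chef c with some tested-recipe has at least one tested-recipe r such that published(c,r).
Per chef: c1:✓  c2:✗  c3:✓  c4:✓
c2 has no witness among its tested-recipes.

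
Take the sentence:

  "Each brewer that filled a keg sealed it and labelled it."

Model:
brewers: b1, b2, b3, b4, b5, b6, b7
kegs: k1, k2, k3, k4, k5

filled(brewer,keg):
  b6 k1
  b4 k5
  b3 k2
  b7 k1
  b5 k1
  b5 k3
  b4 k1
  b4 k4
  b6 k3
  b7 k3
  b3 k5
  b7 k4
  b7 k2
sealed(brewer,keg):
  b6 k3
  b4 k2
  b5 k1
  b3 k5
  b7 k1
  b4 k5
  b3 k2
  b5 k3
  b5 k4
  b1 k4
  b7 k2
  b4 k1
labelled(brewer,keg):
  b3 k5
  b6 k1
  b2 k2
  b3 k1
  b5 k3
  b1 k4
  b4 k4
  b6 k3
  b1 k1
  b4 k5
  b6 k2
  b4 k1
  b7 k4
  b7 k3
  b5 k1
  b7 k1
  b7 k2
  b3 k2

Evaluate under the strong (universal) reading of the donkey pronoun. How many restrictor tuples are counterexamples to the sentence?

"it" takes "a keg" as antecedent — a donkey pronoun bound across the clause boundary.
Strong reading: for every (b,k) with filled(b,k), sealed(b,k) ∧ labelled(b,k).
Restrictor pairs: (b3,k2) ✓  (b3,k5) ✓  (b4,k1) ✓  (b4,k4) ✗  (b4,k5) ✓  (b5,k1) ✓  (b5,k3) ✓  (b6,k1) ✗  (b6,k3) ✓  (b7,k1) ✓  (b7,k2) ✓  (b7,k3) ✗  (b7,k4) ✗
Counterexamples (restrictor pairs failing the scope): 4.

4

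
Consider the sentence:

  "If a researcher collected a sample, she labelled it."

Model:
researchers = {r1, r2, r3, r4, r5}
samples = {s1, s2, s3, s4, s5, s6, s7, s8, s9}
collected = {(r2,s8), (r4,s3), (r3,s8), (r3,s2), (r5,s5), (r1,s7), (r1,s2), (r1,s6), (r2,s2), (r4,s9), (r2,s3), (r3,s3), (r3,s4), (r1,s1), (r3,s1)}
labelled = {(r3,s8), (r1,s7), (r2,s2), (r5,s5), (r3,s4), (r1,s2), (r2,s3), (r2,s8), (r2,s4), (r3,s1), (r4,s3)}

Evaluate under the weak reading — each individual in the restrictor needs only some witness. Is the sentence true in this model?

"it" takes "a sample" as antecedent — a donkey pronoun bound across the clause boundary.
Weak reading: every researcher r with some collected-sample has at least one collected-sample s such that labelled(r,s).
Per researcher: r1:✓  r2:✓  r3:✓  r4:✓  r5:✓
Every researcher in the restrictor has a witness.

True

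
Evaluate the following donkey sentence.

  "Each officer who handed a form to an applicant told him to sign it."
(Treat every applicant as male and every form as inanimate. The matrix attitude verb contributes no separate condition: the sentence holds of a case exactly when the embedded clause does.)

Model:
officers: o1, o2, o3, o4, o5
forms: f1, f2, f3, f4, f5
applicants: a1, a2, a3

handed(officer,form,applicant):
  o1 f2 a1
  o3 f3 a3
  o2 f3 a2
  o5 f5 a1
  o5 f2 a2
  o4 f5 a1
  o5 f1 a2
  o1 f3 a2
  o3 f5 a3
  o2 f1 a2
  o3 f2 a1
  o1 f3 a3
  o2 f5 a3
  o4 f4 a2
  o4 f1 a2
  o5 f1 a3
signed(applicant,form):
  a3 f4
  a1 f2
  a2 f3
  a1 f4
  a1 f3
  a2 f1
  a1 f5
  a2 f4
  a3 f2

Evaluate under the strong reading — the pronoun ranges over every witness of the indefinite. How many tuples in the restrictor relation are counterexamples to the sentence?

6

"him" takes "an applicant" as antecedent and "it" takes "a form"; both are donkey pronouns co-varying with the restrictor.
Strong reading: for every (o,f,a) with handed(o,f,a), signed(a,f).
Restrictor triples: (o1,f2,a1)→signed(a1,f2) ✓  (o1,f3,a2)→signed(a2,f3) ✓  (o1,f3,a3)→signed(a3,f3) ✗  (o2,f1,a2)→signed(a2,f1) ✓  (o2,f3,a2)→signed(a2,f3) ✓  (o2,f5,a3)→signed(a3,f5) ✗  (o3,f2,a1)→signed(a1,f2) ✓  (o3,f3,a3)→signed(a3,f3) ✗  (o3,f5,a3)→signed(a3,f5) ✗  (o4,f1,a2)→signed(a2,f1) ✓  (o4,f4,a2)→signed(a2,f4) ✓  (o4,f5,a1)→signed(a1,f5) ✓  (o5,f1,a2)→signed(a2,f1) ✓  (o5,f1,a3)→signed(a3,f1) ✗  (o5,f2,a2)→signed(a2,f2) ✗  (o5,f5,a1)→signed(a1,f5) ✓
Counterexamples (restrictor triples failing the scope): 6.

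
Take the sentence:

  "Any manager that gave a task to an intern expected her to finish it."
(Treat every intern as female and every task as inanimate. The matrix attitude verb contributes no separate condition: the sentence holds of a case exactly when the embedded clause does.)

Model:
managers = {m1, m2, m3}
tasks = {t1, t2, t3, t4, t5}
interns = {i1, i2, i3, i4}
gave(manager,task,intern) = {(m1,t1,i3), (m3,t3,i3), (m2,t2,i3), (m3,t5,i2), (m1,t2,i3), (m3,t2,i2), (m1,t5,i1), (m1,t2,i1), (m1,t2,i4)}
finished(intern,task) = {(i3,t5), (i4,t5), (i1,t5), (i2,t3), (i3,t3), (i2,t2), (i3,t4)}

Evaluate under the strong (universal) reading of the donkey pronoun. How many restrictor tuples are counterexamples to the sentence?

6

"her" takes "an intern" as antecedent and "it" takes "a task"; both are donkey pronouns co-varying with the restrictor.
Strong reading: for every (m,t,i) with gave(m,t,i), finished(i,t).
Restrictor triples: (m1,t1,i3)→finished(i3,t1) ✗  (m1,t2,i1)→finished(i1,t2) ✗  (m1,t2,i3)→finished(i3,t2) ✗  (m1,t2,i4)→finished(i4,t2) ✗  (m1,t5,i1)→finished(i1,t5) ✓  (m2,t2,i3)→finished(i3,t2) ✗  (m3,t2,i2)→finished(i2,t2) ✓  (m3,t3,i3)→finished(i3,t3) ✓  (m3,t5,i2)→finished(i2,t5) ✗
Counterexamples (restrictor triples failing the scope): 6.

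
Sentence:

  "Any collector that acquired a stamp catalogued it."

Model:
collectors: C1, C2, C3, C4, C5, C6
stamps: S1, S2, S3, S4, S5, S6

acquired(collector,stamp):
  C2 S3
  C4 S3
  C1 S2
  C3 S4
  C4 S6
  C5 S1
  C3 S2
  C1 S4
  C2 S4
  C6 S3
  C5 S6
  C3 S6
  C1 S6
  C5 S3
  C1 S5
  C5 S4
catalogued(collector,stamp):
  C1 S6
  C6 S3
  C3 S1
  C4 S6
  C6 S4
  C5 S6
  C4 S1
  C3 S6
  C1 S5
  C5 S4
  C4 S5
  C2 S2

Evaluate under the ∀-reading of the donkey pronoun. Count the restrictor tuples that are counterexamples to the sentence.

9

"it" takes "a stamp" as antecedent — a donkey pronoun bound across the clause boundary.
Strong reading: for every (c,s) with acquired(c,s), catalogued(c,s).
Restrictor pairs: (C1,S2) ✗  (C1,S4) ✗  (C1,S5) ✓  (C1,S6) ✓  (C2,S3) ✗  (C2,S4) ✗  (C3,S2) ✗  (C3,S4) ✗  (C3,S6) ✓  (C4,S3) ✗  (C4,S6) ✓  (C5,S1) ✗  (C5,S3) ✗  (C5,S4) ✓  (C5,S6) ✓  (C6,S3) ✓
Counterexamples (restrictor pairs failing the scope): 9.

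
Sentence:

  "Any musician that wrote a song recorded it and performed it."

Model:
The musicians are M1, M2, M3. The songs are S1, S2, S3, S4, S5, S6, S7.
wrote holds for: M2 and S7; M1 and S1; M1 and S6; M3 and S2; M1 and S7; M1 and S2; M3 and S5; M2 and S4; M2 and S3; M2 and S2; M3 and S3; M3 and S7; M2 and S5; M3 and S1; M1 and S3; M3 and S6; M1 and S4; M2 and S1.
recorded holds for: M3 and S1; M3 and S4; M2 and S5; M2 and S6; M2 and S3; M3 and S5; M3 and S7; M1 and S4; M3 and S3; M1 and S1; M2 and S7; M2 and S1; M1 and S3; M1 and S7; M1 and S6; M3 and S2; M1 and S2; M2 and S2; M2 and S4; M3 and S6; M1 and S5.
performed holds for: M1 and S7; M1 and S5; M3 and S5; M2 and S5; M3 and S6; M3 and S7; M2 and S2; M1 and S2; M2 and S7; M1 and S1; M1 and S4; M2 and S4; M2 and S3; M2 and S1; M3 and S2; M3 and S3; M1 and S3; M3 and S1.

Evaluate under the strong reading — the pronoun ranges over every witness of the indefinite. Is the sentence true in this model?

"it" takes "a song" as antecedent — a donkey pronoun bound across the clause boundary.
Strong reading: for every (m,s) with wrote(m,s), recorded(m,s) ∧ performed(m,s).
Restrictor pairs: (M1,S1) ✓  (M1,S2) ✓  (M1,S3) ✓  (M1,S4) ✓  (M1,S6) ✗  (M1,S7) ✓  (M2,S1) ✓  (M2,S2) ✓  (M2,S3) ✓  (M2,S4) ✓  (M2,S5) ✓  (M2,S7) ✓  (M3,S1) ✓  (M3,S2) ✓  (M3,S3) ✓  (M3,S5) ✓  (M3,S6) ✓  (M3,S7) ✓
Counterexample: (M1,S6) is in wrote but fails the scope.

False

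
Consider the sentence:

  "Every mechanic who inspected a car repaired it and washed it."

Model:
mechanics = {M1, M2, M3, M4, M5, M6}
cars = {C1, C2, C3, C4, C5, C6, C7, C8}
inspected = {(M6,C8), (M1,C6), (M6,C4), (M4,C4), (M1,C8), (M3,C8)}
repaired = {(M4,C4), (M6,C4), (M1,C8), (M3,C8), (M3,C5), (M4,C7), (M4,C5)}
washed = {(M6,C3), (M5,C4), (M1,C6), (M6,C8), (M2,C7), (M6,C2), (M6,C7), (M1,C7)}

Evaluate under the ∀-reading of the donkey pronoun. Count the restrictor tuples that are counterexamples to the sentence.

"it" takes "a car" as antecedent — a donkey pronoun bound across the clause boundary.
Strong reading: for every (m,c) with inspected(m,c), repaired(m,c) ∧ washed(m,c).
Restrictor pairs: (M1,C6) ✗  (M1,C8) ✗  (M3,C8) ✗  (M4,C4) ✗  (M6,C4) ✗  (M6,C8) ✗
Counterexamples (restrictor pairs failing the scope): 6.

6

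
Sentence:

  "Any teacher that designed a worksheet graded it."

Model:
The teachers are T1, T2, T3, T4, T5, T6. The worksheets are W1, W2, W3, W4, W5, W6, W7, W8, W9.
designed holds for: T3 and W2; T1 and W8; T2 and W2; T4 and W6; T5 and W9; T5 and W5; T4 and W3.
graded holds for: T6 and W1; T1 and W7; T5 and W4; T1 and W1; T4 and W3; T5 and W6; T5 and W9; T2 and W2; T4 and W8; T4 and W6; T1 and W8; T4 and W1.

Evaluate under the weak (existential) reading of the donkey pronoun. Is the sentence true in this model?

"it" takes "a worksheet" as antecedent — a donkey pronoun bound across the clause boundary.
Weak reading: every teacher t with some designed-worksheet has at least one designed-worksheet w such that graded(t,w).
Per teacher: T1:✓  T2:✓  T3:✗  T4:✓  T5:✓
T3 has no witness among its designed-worksheets.

False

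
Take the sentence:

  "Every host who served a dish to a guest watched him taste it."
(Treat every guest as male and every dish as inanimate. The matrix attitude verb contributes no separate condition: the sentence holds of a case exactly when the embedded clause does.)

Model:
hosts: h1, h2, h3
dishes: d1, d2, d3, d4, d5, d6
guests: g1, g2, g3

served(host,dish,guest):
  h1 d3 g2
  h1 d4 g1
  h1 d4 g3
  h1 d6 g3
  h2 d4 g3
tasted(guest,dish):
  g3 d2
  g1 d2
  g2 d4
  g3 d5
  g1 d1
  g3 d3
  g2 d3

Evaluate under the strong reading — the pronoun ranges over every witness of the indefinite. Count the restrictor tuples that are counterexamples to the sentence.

4

"him" takes "a guest" as antecedent and "it" takes "a dish"; both are donkey pronouns co-varying with the restrictor.
Strong reading: for every (h,d,g) with served(h,d,g), tasted(g,d).
Restrictor triples: (h1,d3,g2)→tasted(g2,d3) ✓  (h1,d4,g1)→tasted(g1,d4) ✗  (h1,d4,g3)→tasted(g3,d4) ✗  (h1,d6,g3)→tasted(g3,d6) ✗  (h2,d4,g3)→tasted(g3,d4) ✗
Counterexamples (restrictor triples failing the scope): 4.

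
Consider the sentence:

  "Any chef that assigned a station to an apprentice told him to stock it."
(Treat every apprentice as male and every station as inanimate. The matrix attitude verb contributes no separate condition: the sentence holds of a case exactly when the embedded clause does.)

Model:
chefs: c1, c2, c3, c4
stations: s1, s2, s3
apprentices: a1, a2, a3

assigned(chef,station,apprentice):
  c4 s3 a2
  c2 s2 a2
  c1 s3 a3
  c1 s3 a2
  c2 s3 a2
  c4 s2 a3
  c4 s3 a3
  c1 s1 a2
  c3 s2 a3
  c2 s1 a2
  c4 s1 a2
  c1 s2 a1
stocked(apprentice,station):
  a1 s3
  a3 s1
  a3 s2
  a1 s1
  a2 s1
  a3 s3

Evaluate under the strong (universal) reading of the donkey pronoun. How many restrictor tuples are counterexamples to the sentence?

"him" takes "an apprentice" as antecedent and "it" takes "a station"; both are donkey pronouns co-varying with the restrictor.
Strong reading: for every (c,s,a) with assigned(c,s,a), stocked(a,s).
Restrictor triples: (c1,s1,a2)→stocked(a2,s1) ✓  (c1,s2,a1)→stocked(a1,s2) ✗  (c1,s3,a2)→stocked(a2,s3) ✗  (c1,s3,a3)→stocked(a3,s3) ✓  (c2,s1,a2)→stocked(a2,s1) ✓  (c2,s2,a2)→stocked(a2,s2) ✗  (c2,s3,a2)→stocked(a2,s3) ✗  (c3,s2,a3)→stocked(a3,s2) ✓  (c4,s1,a2)→stocked(a2,s1) ✓  (c4,s2,a3)→stocked(a3,s2) ✓  (c4,s3,a2)→stocked(a2,s3) ✗  (c4,s3,a3)→stocked(a3,s3) ✓
Counterexamples (restrictor triples failing the scope): 5.

5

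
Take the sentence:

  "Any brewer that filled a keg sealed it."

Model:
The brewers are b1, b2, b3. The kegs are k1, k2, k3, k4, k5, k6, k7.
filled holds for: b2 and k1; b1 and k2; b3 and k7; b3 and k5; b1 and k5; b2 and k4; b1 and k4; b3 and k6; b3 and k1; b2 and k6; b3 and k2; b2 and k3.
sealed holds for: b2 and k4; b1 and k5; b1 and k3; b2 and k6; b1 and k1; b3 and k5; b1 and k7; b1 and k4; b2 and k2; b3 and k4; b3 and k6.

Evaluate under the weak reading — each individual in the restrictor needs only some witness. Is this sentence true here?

True

"it" takes "a keg" as antecedent — a donkey pronoun bound across the clause boundary.
Weak reading: every brewer b with some filled-keg has at least one filled-keg k such that sealed(b,k).
Per brewer: b1:✓  b2:✓  b3:✓
Every brewer in the restrictor has a witness.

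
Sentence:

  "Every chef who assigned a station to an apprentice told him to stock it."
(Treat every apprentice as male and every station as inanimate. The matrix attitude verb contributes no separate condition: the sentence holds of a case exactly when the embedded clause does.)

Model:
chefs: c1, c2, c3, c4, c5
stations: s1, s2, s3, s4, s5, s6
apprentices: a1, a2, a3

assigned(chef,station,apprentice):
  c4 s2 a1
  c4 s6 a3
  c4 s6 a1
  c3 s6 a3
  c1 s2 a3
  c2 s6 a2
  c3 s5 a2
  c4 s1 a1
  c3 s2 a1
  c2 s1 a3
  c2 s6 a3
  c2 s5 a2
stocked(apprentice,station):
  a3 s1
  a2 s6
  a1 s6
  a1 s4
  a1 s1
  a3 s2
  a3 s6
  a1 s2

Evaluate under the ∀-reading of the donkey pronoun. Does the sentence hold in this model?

False

"him" takes "an apprentice" as antecedent and "it" takes "a station"; both are donkey pronouns co-varying with the restrictor.
Strong reading: for every (c,s,a) with assigned(c,s,a), stocked(a,s).
Restrictor triples: (c1,s2,a3)→stocked(a3,s2) ✓  (c2,s1,a3)→stocked(a3,s1) ✓  (c2,s5,a2)→stocked(a2,s5) ✗  (c2,s6,a2)→stocked(a2,s6) ✓  (c2,s6,a3)→stocked(a3,s6) ✓  (c3,s2,a1)→stocked(a1,s2) ✓  (c3,s5,a2)→stocked(a2,s5) ✗  (c3,s6,a3)→stocked(a3,s6) ✓  (c4,s1,a1)→stocked(a1,s1) ✓  (c4,s2,a1)→stocked(a1,s2) ✓  (c4,s6,a1)→stocked(a1,s6) ✓  (c4,s6,a3)→stocked(a3,s6) ✓
Counterexample: (c2,s5,a2) — stocked(a2,s5) does not hold.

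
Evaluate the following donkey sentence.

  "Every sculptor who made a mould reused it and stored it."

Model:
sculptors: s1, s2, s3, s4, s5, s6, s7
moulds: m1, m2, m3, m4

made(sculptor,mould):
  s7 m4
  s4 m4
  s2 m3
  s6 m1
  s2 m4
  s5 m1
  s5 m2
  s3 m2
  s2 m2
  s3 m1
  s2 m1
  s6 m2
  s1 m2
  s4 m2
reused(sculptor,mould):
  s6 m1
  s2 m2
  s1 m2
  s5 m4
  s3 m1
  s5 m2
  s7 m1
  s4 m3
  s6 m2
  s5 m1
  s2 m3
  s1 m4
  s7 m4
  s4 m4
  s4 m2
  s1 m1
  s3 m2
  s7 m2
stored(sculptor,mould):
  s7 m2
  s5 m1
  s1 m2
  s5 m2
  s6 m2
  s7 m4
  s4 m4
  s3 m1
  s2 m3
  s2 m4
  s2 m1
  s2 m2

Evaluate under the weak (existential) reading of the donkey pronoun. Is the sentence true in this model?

"it" takes "a mould" as antecedent — a donkey pronoun bound across the clause boundary.
Weak reading: every sculptor s with some made-mould has at least one made-mould m such that reused(s,m) ∧ stored(s,m).
Per sculptor: s1:✓  s2:✓  s3:✓  s4:✓  s5:✓  s6:✓  s7:✓
Every sculptor in the restrictor has a witness.

True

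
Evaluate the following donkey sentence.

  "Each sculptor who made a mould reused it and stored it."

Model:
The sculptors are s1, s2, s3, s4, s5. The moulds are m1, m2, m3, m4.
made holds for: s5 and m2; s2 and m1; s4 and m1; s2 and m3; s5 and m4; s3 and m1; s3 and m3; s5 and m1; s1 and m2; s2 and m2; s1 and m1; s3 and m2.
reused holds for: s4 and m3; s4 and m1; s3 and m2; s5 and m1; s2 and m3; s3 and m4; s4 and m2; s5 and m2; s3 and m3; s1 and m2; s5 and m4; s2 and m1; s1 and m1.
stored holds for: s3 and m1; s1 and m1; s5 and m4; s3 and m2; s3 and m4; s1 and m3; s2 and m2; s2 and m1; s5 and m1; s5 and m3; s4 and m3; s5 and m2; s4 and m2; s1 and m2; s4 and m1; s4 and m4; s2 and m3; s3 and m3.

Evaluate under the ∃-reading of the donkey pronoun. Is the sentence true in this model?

"it" takes "a mould" as antecedent — a donkey pronoun bound across the clause boundary.
Weak reading: every sculptor s with some made-mould has at least one made-mould m such that reused(s,m) ∧ stored(s,m).
Per sculptor: s1:✓  s2:✓  s3:✓  s4:✓  s5:✓
Every sculptor in the restrictor has a witness.

True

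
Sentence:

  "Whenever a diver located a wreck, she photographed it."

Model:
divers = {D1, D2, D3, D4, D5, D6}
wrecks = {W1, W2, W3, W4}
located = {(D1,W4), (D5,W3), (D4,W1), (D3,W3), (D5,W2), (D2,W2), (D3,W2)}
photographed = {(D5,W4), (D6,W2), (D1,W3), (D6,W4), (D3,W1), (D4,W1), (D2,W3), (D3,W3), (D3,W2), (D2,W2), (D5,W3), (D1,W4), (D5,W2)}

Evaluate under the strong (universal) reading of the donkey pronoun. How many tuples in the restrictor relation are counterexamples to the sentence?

0

"it" takes "a wreck" as antecedent — a donkey pronoun bound across the clause boundary.
Strong reading: for every (d,w) with located(d,w), photographed(d,w).
Restrictor pairs: (D1,W4) ✓  (D2,W2) ✓  (D3,W2) ✓  (D3,W3) ✓  (D4,W1) ✓  (D5,W2) ✓  (D5,W3) ✓
Counterexamples (restrictor pairs failing the scope): 0.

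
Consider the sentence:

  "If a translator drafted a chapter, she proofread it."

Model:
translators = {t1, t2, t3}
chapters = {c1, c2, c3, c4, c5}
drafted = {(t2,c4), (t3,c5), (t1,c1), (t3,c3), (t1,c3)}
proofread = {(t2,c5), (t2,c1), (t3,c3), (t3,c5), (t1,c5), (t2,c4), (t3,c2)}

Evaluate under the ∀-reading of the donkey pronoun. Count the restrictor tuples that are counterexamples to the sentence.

2

"it" takes "a chapter" as antecedent — a donkey pronoun bound across the clause boundary.
Strong reading: for every (t,c) with drafted(t,c), proofread(t,c).
Restrictor pairs: (t1,c1) ✗  (t1,c3) ✗  (t2,c4) ✓  (t3,c3) ✓  (t3,c5) ✓
Counterexamples (restrictor pairs failing the scope): 2.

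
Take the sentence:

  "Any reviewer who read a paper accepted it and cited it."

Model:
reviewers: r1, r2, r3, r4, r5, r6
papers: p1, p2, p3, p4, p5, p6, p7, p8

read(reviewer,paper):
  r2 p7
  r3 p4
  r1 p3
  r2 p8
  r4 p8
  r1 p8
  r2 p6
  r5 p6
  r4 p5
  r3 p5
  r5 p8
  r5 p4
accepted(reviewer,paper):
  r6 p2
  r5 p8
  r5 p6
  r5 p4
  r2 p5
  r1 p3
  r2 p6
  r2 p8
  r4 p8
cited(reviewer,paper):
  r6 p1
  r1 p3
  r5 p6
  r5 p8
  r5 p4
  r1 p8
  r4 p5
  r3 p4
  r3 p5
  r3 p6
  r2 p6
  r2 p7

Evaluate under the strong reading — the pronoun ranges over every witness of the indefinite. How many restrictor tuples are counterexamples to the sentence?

"it" takes "a paper" as antecedent — a donkey pronoun bound across the clause boundary.
Strong reading: for every (r,p) with read(r,p), accepted(r,p) ∧ cited(r,p).
Restrictor pairs: (r1,p3) ✓  (r1,p8) ✗  (r2,p6) ✓  (r2,p7) ✗  (r2,p8) ✗  (r3,p4) ✗  (r3,p5) ✗  (r4,p5) ✗  (r4,p8) ✗  (r5,p4) ✓  (r5,p6) ✓  (r5,p8) ✓
Counterexamples (restrictor pairs failing the scope): 7.

7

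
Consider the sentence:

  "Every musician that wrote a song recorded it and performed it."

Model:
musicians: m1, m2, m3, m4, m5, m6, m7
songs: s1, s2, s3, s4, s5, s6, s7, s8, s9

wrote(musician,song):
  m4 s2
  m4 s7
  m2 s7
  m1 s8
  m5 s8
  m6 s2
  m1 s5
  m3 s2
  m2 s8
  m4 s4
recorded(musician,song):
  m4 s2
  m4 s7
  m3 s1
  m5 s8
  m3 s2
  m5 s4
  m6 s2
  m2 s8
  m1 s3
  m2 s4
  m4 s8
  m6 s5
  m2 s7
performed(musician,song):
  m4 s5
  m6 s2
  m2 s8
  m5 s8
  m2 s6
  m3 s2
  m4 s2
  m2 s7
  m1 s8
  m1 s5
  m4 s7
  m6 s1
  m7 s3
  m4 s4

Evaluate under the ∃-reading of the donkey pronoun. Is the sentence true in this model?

False

"it" takes "a song" as antecedent — a donkey pronoun bound across the clause boundary.
Weak reading: every musician m with some wrote-song has at least one wrote-song s such that recorded(m,s) ∧ performed(m,s).
Per musician: m1:✗  m2:✓  m3:✓  m4:✓  m5:✓  m6:✓
m1 has no witness among its wrote-songs.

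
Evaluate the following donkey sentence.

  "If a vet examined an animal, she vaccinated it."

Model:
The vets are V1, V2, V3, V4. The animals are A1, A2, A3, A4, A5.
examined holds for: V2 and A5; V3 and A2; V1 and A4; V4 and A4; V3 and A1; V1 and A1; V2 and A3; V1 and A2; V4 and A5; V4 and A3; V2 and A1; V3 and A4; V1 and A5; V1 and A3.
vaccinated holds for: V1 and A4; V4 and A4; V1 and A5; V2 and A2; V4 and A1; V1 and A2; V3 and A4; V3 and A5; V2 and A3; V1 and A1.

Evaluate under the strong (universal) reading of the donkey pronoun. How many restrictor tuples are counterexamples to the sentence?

"it" takes "an animal" as antecedent — a donkey pronoun bound across the clause boundary.
Strong reading: for every (v,a) with examined(v,a), vaccinated(v,a).
Restrictor pairs: (V1,A1) ✓  (V1,A2) ✓  (V1,A3) ✗  (V1,A4) ✓  (V1,A5) ✓  (V2,A1) ✗  (V2,A3) ✓  (V2,A5) ✗  (V3,A1) ✗  (V3,A2) ✗  (V3,A4) ✓  (V4,A3) ✗  (V4,A4) ✓  (V4,A5) ✗
Counterexamples (restrictor pairs failing the scope): 7.

7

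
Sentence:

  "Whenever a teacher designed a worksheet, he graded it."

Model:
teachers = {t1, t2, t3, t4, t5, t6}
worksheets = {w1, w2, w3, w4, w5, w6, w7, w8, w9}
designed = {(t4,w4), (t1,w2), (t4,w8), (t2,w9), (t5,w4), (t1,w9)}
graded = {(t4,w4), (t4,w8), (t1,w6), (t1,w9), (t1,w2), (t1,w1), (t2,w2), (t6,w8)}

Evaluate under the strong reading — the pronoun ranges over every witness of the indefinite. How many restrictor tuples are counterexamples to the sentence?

2

"it" takes "a worksheet" as antecedent — a donkey pronoun bound across the clause boundary.
Strong reading: for every (t,w) with designed(t,w), graded(t,w).
Restrictor pairs: (t1,w2) ✓  (t1,w9) ✓  (t2,w9) ✗  (t4,w4) ✓  (t4,w8) ✓  (t5,w4) ✗
Counterexamples (restrictor pairs failing the scope): 2.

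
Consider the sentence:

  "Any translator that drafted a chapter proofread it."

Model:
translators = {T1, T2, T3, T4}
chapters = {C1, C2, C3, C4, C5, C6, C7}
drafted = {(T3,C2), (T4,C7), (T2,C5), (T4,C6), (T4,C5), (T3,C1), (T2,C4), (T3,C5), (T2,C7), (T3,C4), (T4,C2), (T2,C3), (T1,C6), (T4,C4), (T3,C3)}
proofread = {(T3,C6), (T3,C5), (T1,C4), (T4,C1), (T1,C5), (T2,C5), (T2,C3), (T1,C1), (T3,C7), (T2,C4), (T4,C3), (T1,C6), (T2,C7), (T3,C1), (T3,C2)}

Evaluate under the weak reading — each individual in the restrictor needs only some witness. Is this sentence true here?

False

"it" takes "a chapter" as antecedent — a donkey pronoun bound across the clause boundary.
Weak reading: every translator t with some drafted-chapter has at least one drafted-chapter c such that proofread(t,c).
Per translator: T1:✓  T2:✓  T3:✓  T4:✗
T4 has no witness among its drafted-chapters.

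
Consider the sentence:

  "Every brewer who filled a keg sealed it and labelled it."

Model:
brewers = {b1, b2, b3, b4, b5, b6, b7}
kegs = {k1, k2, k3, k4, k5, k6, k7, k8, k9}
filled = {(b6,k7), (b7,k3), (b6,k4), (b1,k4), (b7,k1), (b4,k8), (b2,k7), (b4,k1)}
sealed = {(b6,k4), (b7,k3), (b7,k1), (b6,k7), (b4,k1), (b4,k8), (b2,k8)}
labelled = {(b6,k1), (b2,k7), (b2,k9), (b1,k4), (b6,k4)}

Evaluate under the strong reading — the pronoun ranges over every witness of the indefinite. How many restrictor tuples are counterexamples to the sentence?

"it" takes "a keg" as antecedent — a donkey pronoun bound across the clause boundary.
Strong reading: for every (b,k) with filled(b,k), sealed(b,k) ∧ labelled(b,k).
Restrictor pairs: (b1,k4) ✗  (b2,k7) ✗  (b4,k1) ✗  (b4,k8) ✗  (b6,k4) ✓  (b6,k7) ✗  (b7,k1) ✗  (b7,k3) ✗
Counterexamples (restrictor pairs failing the scope): 7.

7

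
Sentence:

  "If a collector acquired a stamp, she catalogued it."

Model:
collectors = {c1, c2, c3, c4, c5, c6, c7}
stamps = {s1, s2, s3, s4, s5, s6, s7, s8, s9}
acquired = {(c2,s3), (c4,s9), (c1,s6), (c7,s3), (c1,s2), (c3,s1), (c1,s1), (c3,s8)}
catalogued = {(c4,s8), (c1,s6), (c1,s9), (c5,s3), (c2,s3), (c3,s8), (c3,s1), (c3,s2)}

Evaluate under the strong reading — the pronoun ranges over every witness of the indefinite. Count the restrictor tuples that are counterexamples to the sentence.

4

"it" takes "a stamp" as antecedent — a donkey pronoun bound across the clause boundary.
Strong reading: for every (c,s) with acquired(c,s), catalogued(c,s).
Restrictor pairs: (c1,s1) ✗  (c1,s2) ✗  (c1,s6) ✓  (c2,s3) ✓  (c3,s1) ✓  (c3,s8) ✓  (c4,s9) ✗  (c7,s3) ✗
Counterexamples (restrictor pairs failing the scope): 4.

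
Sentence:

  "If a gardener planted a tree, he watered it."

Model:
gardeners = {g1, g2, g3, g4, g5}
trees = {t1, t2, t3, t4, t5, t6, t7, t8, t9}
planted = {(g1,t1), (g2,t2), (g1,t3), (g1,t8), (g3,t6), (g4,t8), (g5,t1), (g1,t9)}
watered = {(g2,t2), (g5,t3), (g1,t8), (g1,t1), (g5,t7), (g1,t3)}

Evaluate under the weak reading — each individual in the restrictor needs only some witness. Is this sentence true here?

"it" takes "a tree" as antecedent — a donkey pronoun bound across the clause boundary.
Weak reading: every gardener g with some planted-tree has at least one planted-tree t such that watered(g,t).
Per gardener: g1:✓  g2:✓  g3:✗  g4:✗  g5:✗
g3 has no witness among its planted-trees.

False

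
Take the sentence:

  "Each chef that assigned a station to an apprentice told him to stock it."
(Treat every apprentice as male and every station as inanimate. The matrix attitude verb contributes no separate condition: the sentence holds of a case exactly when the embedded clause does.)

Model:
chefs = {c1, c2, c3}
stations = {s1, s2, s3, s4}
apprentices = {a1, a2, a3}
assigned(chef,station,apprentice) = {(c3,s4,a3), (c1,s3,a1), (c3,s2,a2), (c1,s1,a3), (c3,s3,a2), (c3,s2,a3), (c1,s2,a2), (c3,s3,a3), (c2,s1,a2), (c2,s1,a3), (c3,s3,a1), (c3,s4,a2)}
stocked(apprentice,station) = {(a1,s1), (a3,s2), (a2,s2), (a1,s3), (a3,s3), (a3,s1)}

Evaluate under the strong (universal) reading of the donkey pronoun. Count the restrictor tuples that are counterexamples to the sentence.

"him" takes "an apprentice" as antecedent and "it" takes "a station"; both are donkey pronouns co-varying with the restrictor.
Strong reading: for every (c,s,a) with assigned(c,s,a), stocked(a,s).
Restrictor triples: (c1,s1,a3)→stocked(a3,s1) ✓  (c1,s2,a2)→stocked(a2,s2) ✓  (c1,s3,a1)→stocked(a1,s3) ✓  (c2,s1,a2)→stocked(a2,s1) ✗  (c2,s1,a3)→stocked(a3,s1) ✓  (c3,s2,a2)→stocked(a2,s2) ✓  (c3,s2,a3)→stocked(a3,s2) ✓  (c3,s3,a1)→stocked(a1,s3) ✓  (c3,s3,a2)→stocked(a2,s3) ✗  (c3,s3,a3)→stocked(a3,s3) ✓  (c3,s4,a2)→stocked(a2,s4) ✗  (c3,s4,a3)→stocked(a3,s4) ✗
Counterexamples (restrictor triples failing the scope): 4.

4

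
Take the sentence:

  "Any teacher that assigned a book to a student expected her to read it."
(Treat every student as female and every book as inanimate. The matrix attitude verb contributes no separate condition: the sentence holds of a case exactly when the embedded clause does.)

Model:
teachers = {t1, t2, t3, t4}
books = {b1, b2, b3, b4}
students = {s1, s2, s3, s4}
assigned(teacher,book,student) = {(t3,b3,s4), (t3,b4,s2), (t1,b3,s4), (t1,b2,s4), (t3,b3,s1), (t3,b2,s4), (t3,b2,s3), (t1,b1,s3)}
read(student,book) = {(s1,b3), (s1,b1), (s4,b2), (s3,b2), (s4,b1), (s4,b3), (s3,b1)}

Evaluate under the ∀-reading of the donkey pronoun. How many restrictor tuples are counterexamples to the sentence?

1

"her" takes "a student" as antecedent and "it" takes "a book"; both are donkey pronouns co-varying with the restrictor.
Strong reading: for every (t,b,s) with assigned(t,b,s), read(s,b).
Restrictor triples: (t1,b1,s3)→read(s3,b1) ✓  (t1,b2,s4)→read(s4,b2) ✓  (t1,b3,s4)→read(s4,b3) ✓  (t3,b2,s3)→read(s3,b2) ✓  (t3,b2,s4)→read(s4,b2) ✓  (t3,b3,s1)→read(s1,b3) ✓  (t3,b3,s4)→read(s4,b3) ✓  (t3,b4,s2)→read(s2,b4) ✗
Counterexamples (restrictor triples failing the scope): 1.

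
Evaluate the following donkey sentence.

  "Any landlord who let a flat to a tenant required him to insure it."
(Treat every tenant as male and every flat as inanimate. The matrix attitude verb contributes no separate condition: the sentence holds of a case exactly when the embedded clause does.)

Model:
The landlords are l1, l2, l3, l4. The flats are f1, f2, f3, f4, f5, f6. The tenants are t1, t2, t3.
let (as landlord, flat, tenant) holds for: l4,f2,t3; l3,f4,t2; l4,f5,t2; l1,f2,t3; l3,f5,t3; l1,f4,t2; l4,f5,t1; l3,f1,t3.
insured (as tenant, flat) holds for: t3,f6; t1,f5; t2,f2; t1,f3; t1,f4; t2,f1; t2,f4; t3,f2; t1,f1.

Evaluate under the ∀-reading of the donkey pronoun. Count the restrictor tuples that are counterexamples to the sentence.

"him" takes "a tenant" as antecedent and "it" takes "a flat"; both are donkey pronouns co-varying with the restrictor.
Strong reading: for every (l,f,t) with let(l,f,t), insured(t,f).
Restrictor triples: (l1,f2,t3)→insured(t3,f2) ✓  (l1,f4,t2)→insured(t2,f4) ✓  (l3,f1,t3)→insured(t3,f1) ✗  (l3,f4,t2)→insured(t2,f4) ✓  (l3,f5,t3)→insured(t3,f5) ✗  (l4,f2,t3)→insured(t3,f2) ✓  (l4,f5,t1)→insured(t1,f5) ✓  (l4,f5,t2)→insured(t2,f5) ✗
Counterexamples (restrictor triples failing the scope): 3.

3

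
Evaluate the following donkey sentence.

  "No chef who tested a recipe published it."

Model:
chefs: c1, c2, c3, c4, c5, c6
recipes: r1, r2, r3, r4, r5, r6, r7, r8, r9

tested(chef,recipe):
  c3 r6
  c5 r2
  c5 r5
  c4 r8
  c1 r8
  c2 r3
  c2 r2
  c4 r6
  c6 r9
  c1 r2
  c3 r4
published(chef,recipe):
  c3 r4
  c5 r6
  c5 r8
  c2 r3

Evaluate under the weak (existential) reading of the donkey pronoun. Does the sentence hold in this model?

False

"it" takes "a recipe" as antecedent — a donkey pronoun bound across the clause boundary.
Truth condition: for no (c,r) with tested(c,r) does published(c,r) hold.
Restrictor pairs — does the scope hold? (c1,r2):fails  (c1,r8):fails  (c2,r2):fails  (c2,r3):holds  (c3,r4):holds  (c3,r6):fails  (c4,r6):fails  (c4,r8):fails  (c5,r2):fails  (c5,r5):fails  (c6,r9):fails
Scope holds for 2 pair(s), so the sentence is false.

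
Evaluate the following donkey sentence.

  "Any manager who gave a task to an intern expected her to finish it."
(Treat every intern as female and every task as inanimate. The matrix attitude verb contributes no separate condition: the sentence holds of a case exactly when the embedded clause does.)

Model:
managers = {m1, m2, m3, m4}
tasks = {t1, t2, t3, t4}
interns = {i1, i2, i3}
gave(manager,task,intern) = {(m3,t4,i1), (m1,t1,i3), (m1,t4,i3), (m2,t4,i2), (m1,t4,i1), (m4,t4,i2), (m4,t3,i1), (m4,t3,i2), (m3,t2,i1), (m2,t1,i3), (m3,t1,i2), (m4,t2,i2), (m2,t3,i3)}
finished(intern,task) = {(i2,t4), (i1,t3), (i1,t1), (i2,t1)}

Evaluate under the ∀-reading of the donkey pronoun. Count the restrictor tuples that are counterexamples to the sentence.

"her" takes "an intern" as antecedent and "it" takes "a task"; both are donkey pronouns co-varying with the restrictor.
Strong reading: for every (m,t,i) with gave(m,t,i), finished(i,t).
Restrictor triples: (m1,t1,i3)→finished(i3,t1) ✗  (m1,t4,i1)→finished(i1,t4) ✗  (m1,t4,i3)→finished(i3,t4) ✗  (m2,t1,i3)→finished(i3,t1) ✗  (m2,t3,i3)→finished(i3,t3) ✗  (m2,t4,i2)→finished(i2,t4) ✓  (m3,t1,i2)→finished(i2,t1) ✓  (m3,t2,i1)→finished(i1,t2) ✗  (m3,t4,i1)→finished(i1,t4) ✗  (m4,t2,i2)→finished(i2,t2) ✗  (m4,t3,i1)→finished(i1,t3) ✓  (m4,t3,i2)→finished(i2,t3) ✗  (m4,t4,i2)→finished(i2,t4) ✓
Counterexamples (restrictor triples failing the scope): 9.

9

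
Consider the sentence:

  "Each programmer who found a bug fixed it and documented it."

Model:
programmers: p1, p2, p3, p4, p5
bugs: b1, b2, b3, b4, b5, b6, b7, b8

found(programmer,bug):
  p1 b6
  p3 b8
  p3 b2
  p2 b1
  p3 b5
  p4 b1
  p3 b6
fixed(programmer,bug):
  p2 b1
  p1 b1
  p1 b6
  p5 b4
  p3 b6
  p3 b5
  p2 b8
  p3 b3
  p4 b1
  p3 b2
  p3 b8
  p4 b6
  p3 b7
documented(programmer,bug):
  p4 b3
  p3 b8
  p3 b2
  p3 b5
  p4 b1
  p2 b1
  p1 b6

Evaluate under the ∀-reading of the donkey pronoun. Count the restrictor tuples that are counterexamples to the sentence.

1

"it" takes "a bug" as antecedent — a donkey pronoun bound across the clause boundary.
Strong reading: for every (p,b) with found(p,b), fixed(p,b) ∧ documented(p,b).
Restrictor pairs: (p1,b6) ✓  (p2,b1) ✓  (p3,b2) ✓  (p3,b5) ✓  (p3,b6) ✗  (p3,b8) ✓  (p4,b1) ✓
Counterexamples (restrictor pairs failing the scope): 1.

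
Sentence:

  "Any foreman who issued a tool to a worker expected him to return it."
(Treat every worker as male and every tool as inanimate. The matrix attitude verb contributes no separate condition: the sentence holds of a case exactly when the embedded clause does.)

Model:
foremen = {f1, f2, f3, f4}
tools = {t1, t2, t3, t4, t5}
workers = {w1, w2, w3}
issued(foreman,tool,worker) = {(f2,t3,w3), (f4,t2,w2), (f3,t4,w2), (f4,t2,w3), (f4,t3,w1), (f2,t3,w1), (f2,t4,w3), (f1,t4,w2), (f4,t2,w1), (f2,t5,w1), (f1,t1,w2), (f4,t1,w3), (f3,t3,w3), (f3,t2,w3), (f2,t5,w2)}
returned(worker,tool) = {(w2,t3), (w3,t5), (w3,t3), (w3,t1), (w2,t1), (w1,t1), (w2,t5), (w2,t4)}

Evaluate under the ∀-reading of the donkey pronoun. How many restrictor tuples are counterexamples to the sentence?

8

"him" takes "a worker" as antecedent and "it" takes "a tool"; both are donkey pronouns co-varying with the restrictor.
Strong reading: for every (f,t,w) with issued(f,t,w), returned(w,t).
Restrictor triples: (f1,t1,w2)→returned(w2,t1) ✓  (f1,t4,w2)→returned(w2,t4) ✓  (f2,t3,w1)→returned(w1,t3) ✗  (f2,t3,w3)→returned(w3,t3) ✓  (f2,t4,w3)→returned(w3,t4) ✗  (f2,t5,w1)→returned(w1,t5) ✗  (f2,t5,w2)→returned(w2,t5) ✓  (f3,t2,w3)→returned(w3,t2) ✗  (f3,t3,w3)→returned(w3,t3) ✓  (f3,t4,w2)→returned(w2,t4) ✓  (f4,t1,w3)→returned(w3,t1) ✓  (f4,t2,w1)→returned(w1,t2) ✗  (f4,t2,w2)→returned(w2,t2) ✗  (f4,t2,w3)→returned(w3,t2) ✗  (f4,t3,w1)→returned(w1,t3) ✗
Counterexamples (restrictor triples failing the scope): 8.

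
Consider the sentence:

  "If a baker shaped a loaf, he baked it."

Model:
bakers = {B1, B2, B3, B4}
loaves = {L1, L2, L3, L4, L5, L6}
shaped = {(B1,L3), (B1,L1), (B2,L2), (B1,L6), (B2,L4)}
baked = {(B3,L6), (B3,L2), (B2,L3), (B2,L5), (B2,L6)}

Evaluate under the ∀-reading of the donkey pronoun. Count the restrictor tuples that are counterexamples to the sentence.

"it" takes "a loaf" as antecedent — a donkey pronoun bound across the clause boundary.
Strong reading: for every (b,l) with shaped(b,l), baked(b,l).
Restrictor pairs: (B1,L1) ✗  (B1,L3) ✗  (B1,L6) ✗  (B2,L2) ✗  (B2,L4) ✗
Counterexamples (restrictor pairs failing the scope): 5.

5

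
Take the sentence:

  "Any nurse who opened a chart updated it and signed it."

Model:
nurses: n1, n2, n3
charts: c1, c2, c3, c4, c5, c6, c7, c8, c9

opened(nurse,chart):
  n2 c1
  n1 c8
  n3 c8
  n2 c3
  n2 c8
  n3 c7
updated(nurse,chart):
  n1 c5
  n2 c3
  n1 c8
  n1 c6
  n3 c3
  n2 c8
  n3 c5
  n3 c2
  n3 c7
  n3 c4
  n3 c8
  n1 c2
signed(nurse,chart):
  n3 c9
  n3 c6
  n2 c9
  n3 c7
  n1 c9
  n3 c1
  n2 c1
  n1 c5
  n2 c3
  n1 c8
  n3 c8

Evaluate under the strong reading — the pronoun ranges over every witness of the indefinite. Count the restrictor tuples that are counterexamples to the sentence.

2

"it" takes "a chart" as antecedent — a donkey pronoun bound across the clause boundary.
Strong reading: for every (n,c) with opened(n,c), updated(n,c) ∧ signed(n,c).
Restrictor pairs: (n1,c8) ✓  (n2,c1) ✗  (n2,c3) ✓  (n2,c8) ✗  (n3,c7) ✓  (n3,c8) ✓
Counterexamples (restrictor pairs failing the scope): 2.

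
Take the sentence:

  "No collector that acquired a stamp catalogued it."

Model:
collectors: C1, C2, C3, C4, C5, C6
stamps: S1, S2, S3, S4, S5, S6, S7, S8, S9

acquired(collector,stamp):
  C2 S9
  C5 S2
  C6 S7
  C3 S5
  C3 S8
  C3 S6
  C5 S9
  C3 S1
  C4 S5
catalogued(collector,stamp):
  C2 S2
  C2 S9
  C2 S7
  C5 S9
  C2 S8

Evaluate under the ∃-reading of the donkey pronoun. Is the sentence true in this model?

"it" takes "a stamp" as antecedent — a donkey pronoun bound across the clause boundary.
Truth condition: for no (c,s) with acquired(c,s) does catalogued(c,s) hold.
Restrictor pairs — does the scope hold? (C2,S9):holds  (C3,S1):fails  (C3,S5):fails  (C3,S6):fails  (C3,S8):fails  (C4,S5):fails  (C5,S2):fails  (C5,S9):holds  (C6,S7):fails
Scope holds for 2 pair(s), so the sentence is false.

False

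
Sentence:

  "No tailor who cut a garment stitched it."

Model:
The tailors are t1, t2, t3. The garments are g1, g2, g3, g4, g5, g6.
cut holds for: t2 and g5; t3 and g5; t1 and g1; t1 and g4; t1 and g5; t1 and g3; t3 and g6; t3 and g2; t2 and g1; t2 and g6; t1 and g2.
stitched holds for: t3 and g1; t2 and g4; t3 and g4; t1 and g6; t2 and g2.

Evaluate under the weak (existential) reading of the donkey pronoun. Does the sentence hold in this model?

True

"it" takes "a garment" as antecedent — a donkey pronoun bound across the clause boundary.
Truth condition: for no (t,g) with cut(t,g) does stitched(t,g) hold.
Restrictor pairs — does the scope hold? (t1,g1):fails  (t1,g2):fails  (t1,g3):fails  (t1,g4):fails  (t1,g5):fails  (t2,g1):fails  (t2,g5):fails  (t2,g6):fails  (t3,g2):fails  (t3,g5):fails  (t3,g6):fails
Scope holds for no restrictor pair, so the sentence is true.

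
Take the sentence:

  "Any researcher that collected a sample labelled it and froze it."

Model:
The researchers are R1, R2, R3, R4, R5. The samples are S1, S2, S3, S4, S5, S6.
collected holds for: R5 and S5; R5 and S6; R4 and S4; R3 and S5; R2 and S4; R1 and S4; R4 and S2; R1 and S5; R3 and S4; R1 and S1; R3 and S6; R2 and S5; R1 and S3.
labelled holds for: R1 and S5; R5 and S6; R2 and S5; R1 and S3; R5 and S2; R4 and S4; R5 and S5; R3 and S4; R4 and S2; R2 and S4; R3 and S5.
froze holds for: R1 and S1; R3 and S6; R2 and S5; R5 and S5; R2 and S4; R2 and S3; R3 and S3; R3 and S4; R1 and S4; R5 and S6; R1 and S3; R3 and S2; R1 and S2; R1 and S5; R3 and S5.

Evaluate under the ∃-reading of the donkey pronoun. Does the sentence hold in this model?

"it" takes "a sample" as antecedent — a donkey pronoun bound across the clause boundary.
Weak reading: every researcher r with some collected-sample has at least one collected-sample s such that labelled(r,s) ∧ froze(r,s).
Per researcher: R1:✓  R2:✓  R3:✓  R4:✗  R5:✓
R4 has no witness among its collected-samples.

False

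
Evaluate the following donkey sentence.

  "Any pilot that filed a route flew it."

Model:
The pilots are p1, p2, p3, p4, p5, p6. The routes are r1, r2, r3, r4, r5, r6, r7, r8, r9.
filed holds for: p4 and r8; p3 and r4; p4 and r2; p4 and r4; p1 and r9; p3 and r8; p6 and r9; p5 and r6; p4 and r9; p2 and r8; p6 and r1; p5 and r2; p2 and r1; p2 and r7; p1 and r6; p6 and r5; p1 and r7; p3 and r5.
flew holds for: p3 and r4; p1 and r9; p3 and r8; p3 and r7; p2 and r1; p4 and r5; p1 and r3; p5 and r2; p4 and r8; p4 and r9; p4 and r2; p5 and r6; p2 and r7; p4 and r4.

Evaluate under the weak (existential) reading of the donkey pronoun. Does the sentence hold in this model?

False

"it" takes "a route" as antecedent — a donkey pronoun bound across the clause boundary.
Weak reading: every pilot p with some filed-route has at least one filed-route r such that flew(p,r).
Per pilot: p1:✓  p2:✓  p3:✓  p4:✓  p5:✓  p6:✗
p6 has no witness among its filed-routes.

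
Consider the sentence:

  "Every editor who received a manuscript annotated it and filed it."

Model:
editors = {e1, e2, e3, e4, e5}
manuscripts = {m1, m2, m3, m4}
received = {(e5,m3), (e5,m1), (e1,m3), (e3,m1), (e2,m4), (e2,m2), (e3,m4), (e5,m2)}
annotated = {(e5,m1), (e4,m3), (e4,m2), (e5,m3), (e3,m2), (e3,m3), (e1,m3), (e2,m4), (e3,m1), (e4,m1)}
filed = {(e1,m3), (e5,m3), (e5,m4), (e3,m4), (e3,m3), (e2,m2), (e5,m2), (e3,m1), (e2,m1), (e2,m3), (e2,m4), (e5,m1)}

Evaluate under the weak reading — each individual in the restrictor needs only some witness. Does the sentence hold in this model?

"it" takes "a manuscript" as antecedent — a donkey pronoun bound across the clause boundary.
Weak reading: every editor e with some received-manuscript has at least one received-manuscript m such that annotated(e,m) ∧ filed(e,m).
Per editor: e1:✓  e2:✓  e3:✓  e5:✓
Every editor in the restrictor has a witness.

True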